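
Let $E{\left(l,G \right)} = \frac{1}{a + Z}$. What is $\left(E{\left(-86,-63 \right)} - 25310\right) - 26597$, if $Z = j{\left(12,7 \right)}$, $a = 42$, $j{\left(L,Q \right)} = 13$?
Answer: $- \frac{2854884}{55} \approx -51907.0$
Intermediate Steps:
$Z = 13$
$E{\left(l,G \right)} = \frac{1}{55}$ ($E{\left(l,G \right)} = \frac{1}{42 + 13} = \frac{1}{55}$)
$\left(E{\left(-86,-63 \right)} - 25310\right) - 26597 = \left(\frac{1}{55} - 25310\right) - 26597 = - \frac{1392049}{55} - 26597 = - \frac{2854884}{55}$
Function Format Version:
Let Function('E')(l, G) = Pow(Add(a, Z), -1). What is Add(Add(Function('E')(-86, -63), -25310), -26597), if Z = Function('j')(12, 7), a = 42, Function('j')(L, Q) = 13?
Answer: Rational(-2854884, 55) ≈ -51907.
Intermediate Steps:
Z = 13
Function('E')(l, G) = Rational(1, 55) (Function('E')(l, G) = Pow(Add(42, 13), -1) = Pow(55, -1) = Rational(1, 55))
Add(Add(Function('E')(-86, -63), -25310), -26597) = Add(Add(Rational(1, 55), -25310), -26597) = Add(Rational(-1392049, 55), -26597) = Rational(-2854884, 55)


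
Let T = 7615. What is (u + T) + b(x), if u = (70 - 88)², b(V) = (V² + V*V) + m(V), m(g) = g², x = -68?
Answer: 21811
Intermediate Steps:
b(V) = 3*V² (b(V) = (V² + V*V) + V² = (V² + V²) + V² = 2*V² + V² = 3*V²)
u = 324 (u = (-18)² = 324)
(u + T) + b(x) = (324 + 7615) + 3*(-68)² = 7939 + 3*4624 = 7939 + 13872 = 21811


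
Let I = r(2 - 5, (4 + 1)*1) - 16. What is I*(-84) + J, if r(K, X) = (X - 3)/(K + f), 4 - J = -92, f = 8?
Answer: 7032/5 ≈ 1406.4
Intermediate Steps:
J = 96 (J = 4 - 1*(-92) = 4 + 92 = 96)
r(K, X) = (-3 + X)/(8 + K) (r(K, X) = (X - 3)/(K + 8) = (-3 + X)/(8 + K))
I = -78/5 (I = (-3 + (4 + 1)*1)/(8 + (2 - 5)) - 16 = (-3 + 5*1)/(8 - 3) - 16 = (-3 + 5)/5 - 16 = (⅕)*2 - 16 = ⅖ - 16 = -78/5 ≈ -15.600)
I*(-84) + J = -78/5*(-84) + 96 = 6552/5 + 96 = 7032/5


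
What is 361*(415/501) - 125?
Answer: 87190/501 ≈ 174.03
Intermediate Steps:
361*(415/501) - 125 = 149815/501 - 125 = 87190/501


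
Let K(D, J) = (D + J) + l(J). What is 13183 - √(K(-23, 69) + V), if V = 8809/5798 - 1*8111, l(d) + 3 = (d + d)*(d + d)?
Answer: 13183 - √369029115286/5798 ≈ 13078.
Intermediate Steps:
l(d) = -3 + 4*d² (l(d) = -3 + (d + d)*(d + d) = -3 + (2*d)*(2*d) = -3 + 4*d²)
K(D, J) = -3 + D + J + 4*J² (K(D, J) = (D + J) + (-3 + 4*J²) = -3 + D + J + 4*J²)
V = -47018769/5798 (V = 8809*(1/5798) - 8111 = 8809/5798 - 8111 = -47018769/5798 ≈ -8109.5)
13183 - √(K(-23, 69) + V) = 13183 - √((-3 - 23 + 69 + 4*69²) - 47018769/5798) = 13183 - √((-3 - 23 + 69 + 4*4761) - 47018769/5798) = 13183 - √((-3 - 23 + 69 + 19044) - 47018769/5798) = 13183 - √(19087 - 47018769/5798) = 13183 - √(63647657/5798) = 13183 - √369029115286/5798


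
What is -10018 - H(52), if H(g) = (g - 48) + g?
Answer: -10074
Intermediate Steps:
H(g) = -48 + 2*g (H(g) = (-48 + g) + g = -48 + 2*g)
-10018 - H(52) = -10018 - (-48 + 2*52) = -10018 - (-48 + 104) = -10018 - 1*56 = -10018 - 56 = -10074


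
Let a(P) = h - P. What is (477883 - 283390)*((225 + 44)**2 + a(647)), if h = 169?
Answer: 13980740319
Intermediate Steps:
a(P) = 169 - P
(477883 - 283390)*((225 + 44)**2 + a(647)) = (477883 - 283390)*((225 + 44)**2 + (169 - 1*647)) = 194493*(269**2 + (169 - 647)) = 194493*(72361 - 478) = 194493*71883 = 13980740319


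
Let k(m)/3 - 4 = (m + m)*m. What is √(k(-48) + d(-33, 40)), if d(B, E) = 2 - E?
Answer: √13798 ≈ 117.46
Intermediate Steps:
k(m) = 12 + 6*m² (k(m) = 12 + 3*((m + m)*m) = 12 + 3*((2*m)*m) = 12 + 3*(2*m²) = 12 + 6*m²)
√(k(-48) + d(-33, 40)) = √((12 + 6*(-48)²) + (2 - 1*40)) = √((12 + 6*2304) + (2 - 40)) = √((12 + 13824) - 38) = √(13836 - 38) = √13798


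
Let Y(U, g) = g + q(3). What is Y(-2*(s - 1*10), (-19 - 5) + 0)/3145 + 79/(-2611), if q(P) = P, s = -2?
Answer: -303286/8211595 ≈ -0.036934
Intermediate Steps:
Y(U, g) = 3 + g (Y(U, g) = g + 3 = 3 + g)
Y(-2*(s - 1*10), (-19 - 5) + 0)/3145 + 79/(-2611) = (3 + ((-19 - 5) + 0))/3145 + 79/(-2611) = (3 + (-24 + 0))*(1/3145) + 79*(-1/2611) = (3 - 24)*(1/3145) - 79/2611 = -21*1/3145 - 79/2611 = -21/3145 - 79/2611 = -303286/8211595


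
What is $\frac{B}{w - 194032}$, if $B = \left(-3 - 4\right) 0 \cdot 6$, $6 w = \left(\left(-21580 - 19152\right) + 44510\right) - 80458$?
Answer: $0$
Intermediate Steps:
$w = -12780$ ($w = \frac{\left(\left(-21580 - 19152\right) + 44510\right) - 80458}{6} = \frac{\left(-40732 + 44510\right) - 80458}{6} = \frac{3778 - 80458}{6} = \frac{1}{6} \left(-76680\right) = -12780$)
$B = 0$ ($B = \left(-7\right) 0 \cdot 6 = 0 \cdot 6 = 0$)
$\frac{B}{w - 194032} = \frac{0}{-12780 - 194032} = \frac{0}{-206812} = 0 \left(- \frac{1}{206812}\right) = 0$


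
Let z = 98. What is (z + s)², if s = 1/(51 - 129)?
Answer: 58415449/6084 ≈ 9601.5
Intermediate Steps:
s = -1/78 (s = 1/(-78) = -1/78 ≈ -0.012821)
(z + s)² = (98 - 1/78)² = (7643/78)² = 58415449/6084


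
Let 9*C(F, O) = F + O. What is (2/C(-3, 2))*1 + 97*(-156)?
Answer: -15150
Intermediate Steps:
C(F, O) = F/9 + O/9 (C(F, O) = (F + O)/9 = F/9 + O/9)
(2/C(-3, 2))*1 + 97*(-156) = (2/((⅑)*(-3) + (⅑)*2))*1 + 97*(-156) = (2/(-⅓ + 2/9))*1 - 15132 = (2/(-⅑))*1 - 15132 = (2*(-9))*1 - 15132 = -18*1 - 15132 = -18 - 15132 = -15150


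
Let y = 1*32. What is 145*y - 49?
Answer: 4591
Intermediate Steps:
y = 32
145*y - 49 = 145*32 - 49 = 4640 - 49 = 4591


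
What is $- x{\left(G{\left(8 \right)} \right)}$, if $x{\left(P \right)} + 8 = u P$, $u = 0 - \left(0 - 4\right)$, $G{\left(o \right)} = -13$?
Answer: $60$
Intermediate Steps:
$u = 4$ ($u = 0 - -4 = 0 + 4 = 4$)
$x{\left(P \right)} = -8 + 4 P$
$- x{\left(G{\left(8 \right)} \right)} = - (-8 + 4 \left(-13\right)) = - (-8 - 52) = \left(-1\right) \left(-60\right) = 60$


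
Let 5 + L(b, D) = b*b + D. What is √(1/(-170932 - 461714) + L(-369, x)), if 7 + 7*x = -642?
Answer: √6050900030385182/210882 ≈ 368.87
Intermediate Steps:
x = -649/7 (x = -1 + (⅐)*(-642) = -1 - 642/7 = -649/7 ≈ -92.714)
L(b, D) = -5 + D + b² (L(b, D) = -5 + (b*b + D) = -5 + (b² + D) = -5 + (D + b²) = -5 + D + b²)
√(1/(-170932 - 461714) + L(-369, x)) = √(1/(-170932 - 461714) + (-5 - 649/7 + (-369)²)) = √(1/(-632646) + (-5 - 649/7 + 136161)) = √(-1/632646 + 952443/7) = √(86079893453/632646) = √6050900030385182/210882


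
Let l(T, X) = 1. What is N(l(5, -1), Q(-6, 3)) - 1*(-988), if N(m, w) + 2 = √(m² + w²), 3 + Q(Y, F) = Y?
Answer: 986 + √82 ≈ 995.06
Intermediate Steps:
Q(Y, F) = -3 + Y
N(m, w) = -2 + √(m² + w²)
N(l(5, -1), Q(-6, 3)) - 1*(-988) = (-2 + √(1² + (-3 - 6)²)) - 1*(-988) = (-2 + √(1 + (-9)²)) + 988 = (-2 + √(1 + 81)) + 988 = (-2 + √82) + 988 = 986 + √82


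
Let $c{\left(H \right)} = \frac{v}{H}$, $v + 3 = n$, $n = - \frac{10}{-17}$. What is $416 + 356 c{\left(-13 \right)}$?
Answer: $\frac{106532}{221} \approx 482.05$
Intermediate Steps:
$n = \frac{10}{17}$ ($n = \left(-10\right) \left(- \frac{1}{17}\right) = \frac{10}{17} \approx 0.58823$)
$v = - \frac{41}{17}$ ($v = -3 + \frac{10}{17} = - \frac{41}{17} \approx -2.4118$)
$c{\left(H \right)} = - \frac{41}{17 H}$
$416 + 356 c{\left(-13 \right)} = 416 + 356 \left(- \frac{41}{17 \left(-13\right)}\right) = 416 + 356 \left(\left(- \frac{41}{17}\right) \left(- \frac{1}{13}\right)\right) = 416 + 356 \cdot \frac{41}{221} = 416 + \frac{14596}{221} = \frac{106532}{221}$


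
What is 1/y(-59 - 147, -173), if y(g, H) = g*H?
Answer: 1/35638 ≈ 2.8060e-5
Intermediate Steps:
y(g, H) = H*g
1/y(-59 - 147, -173) = 1/(-173*(-59 - 147)) = 1/(-173*(-206)) = 1/35638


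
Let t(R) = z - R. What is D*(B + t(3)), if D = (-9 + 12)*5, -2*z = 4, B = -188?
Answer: -2895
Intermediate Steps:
z = -2 (z = -1/2*4 = -2)
D = 15 (D = 3*5 = 15)
t(R) = -2 - R
D*(B + t(3)) = 15*(-188 + (-2 - 1*3)) = 15*(-188 + (-2 - 3)) = 15*(-188 - 5) = 15*(-193) = -2895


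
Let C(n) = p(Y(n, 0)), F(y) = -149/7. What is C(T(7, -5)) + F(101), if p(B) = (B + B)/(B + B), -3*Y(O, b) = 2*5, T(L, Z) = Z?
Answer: -142/7 ≈ -20.286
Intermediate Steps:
Y(O, b) = -10/3 (Y(O, b) = -2*5/3 = -1/3*10 = -10/3)
F(y) = -149/7 (F(y) = -149*1/7 = -149/7)
p(B) = 1 (p(B) = (2*B)/((2*B)) = (2*B)*(1/(2*B)) = 1)
C(n) = 1
C(T(7, -5)) + F(101) = 1 - 149/7 = -142/7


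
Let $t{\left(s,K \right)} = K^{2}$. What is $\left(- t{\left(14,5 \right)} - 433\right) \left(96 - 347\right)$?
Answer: $114958$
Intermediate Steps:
$\left(- t{\left(14,5 \right)} - 433\right) \left(96 - 347\right) = \left(- 5^{2} - 433\right) \left(96 - 347\right) = \left(\left(-1\right) 25 - 433\right) \left(-251\right) = \left(-25 - 433\right) \left(-251\right) = \left(-458\right) \left(-251\right) = 114958$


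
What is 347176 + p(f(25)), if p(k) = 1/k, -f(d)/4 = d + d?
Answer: 69435199/200 ≈ 3.4718e+5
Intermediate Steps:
f(d) = -8*d (f(d) = -4*(d + d) = -8*d)
347176 + p(f(25)) = 347176 + 1/(-8*25) = 347176 + 1/(-200) = 347176 - 1/200 = 69435199/200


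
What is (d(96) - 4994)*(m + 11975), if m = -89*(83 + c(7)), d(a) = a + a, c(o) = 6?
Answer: -19467308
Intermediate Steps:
d(a) = 2*a
m = -7921 (m = -89*(83 + 6) = -89*89 = -7921)
(d(96) - 4994)*(m + 11975) = (2*96 - 4994)*(-7921 + 11975) = (192 - 4994)*4054 = -4802*4054 = -19467308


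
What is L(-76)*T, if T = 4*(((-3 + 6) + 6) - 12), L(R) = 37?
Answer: -444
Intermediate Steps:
T = -12 (T = 4*((3 + 6) - 12) = 4*(9 - 12) = 4*(-3) = -12)
L(-76)*T = 37*(-12) = -444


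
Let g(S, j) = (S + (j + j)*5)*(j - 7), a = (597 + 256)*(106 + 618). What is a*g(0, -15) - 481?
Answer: 2037987119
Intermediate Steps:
a = 617572 (a = 853*724 = 617572)
g(S, j) = (-7 + j)*(S + 10*j) (g(S, j) = (S + (2*j)*5)*(-7 + j) = (S + 10*j)*(-7 + j) = (-7 + j)*(S + 10*j))
a*g(0, -15) - 481 = 617572*(-70*(-15) - 7*0 + 10*(-15)² + 0*(-15)) - 481 = 617572*(1050 + 0 + 10*225 + 0) - 481 = 617572*(1050 + 0 + 2250 + 0) - 481 = 617572*3300 - 481 = 2037987600 - 481 = 2037987119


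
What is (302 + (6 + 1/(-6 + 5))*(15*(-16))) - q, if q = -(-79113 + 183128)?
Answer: 103117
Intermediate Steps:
q = -104015 (q = -1*104015 = -104015)
(302 + (6 + 1/(-6 + 5))*(15*(-16))) - q = (302 + (6 + 1/(-6 + 5))*(15*(-16))) - 1*(-104015) = (302 + (6 + 1/(-1))*(-240)) + 104015 = (302 + (6 + 1*(-1))*(-240)) + 104015 = (302 + (6 - 1)*(-240)) + 104015 = (302 + 5*(-240)) + 104015 = (302 - 1200) + 104015 = -898 + 104015 = 103117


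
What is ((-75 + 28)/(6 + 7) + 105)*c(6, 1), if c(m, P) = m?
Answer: 7908/13 ≈ 608.31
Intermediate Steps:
((-75 + 28)/(6 + 7) + 105)*c(6, 1) = ((-75 + 28)/(6 + 7) + 105)*6 = (-47/13 + 105)*6 = (1318/13)*6 = 7908/13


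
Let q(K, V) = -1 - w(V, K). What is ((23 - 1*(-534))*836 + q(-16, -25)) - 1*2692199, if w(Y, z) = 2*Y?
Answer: -2226498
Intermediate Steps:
q(K, V) = -1 - 2*V
((23 - 1*(-534))*836 + q(-16, -25)) - 1*2692199 = ((23 - 1*(-534))*836 + (-1 - 2*(-25))) - 1*2692199 = ((23 + 534)*836 + (-1 + 50)) - 2692199 = (557*836 + 49) - 2692199 = (465652 + 49) - 2692199 = 465701 - 2692199 = -2226498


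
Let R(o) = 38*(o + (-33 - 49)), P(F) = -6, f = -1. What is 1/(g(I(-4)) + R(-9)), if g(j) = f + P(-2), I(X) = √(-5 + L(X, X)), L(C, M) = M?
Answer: -1/3465 ≈ -0.00028860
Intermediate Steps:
I(X) = √(-5 + X)
g(j) = -7 (g(j) = -1 - 6 = -7)
R(o) = -3116 + 38*o (R(o) = 38*(o - 82) = 38*(-82 + o) = -3116 + 38*o)
1/(g(I(-4)) + R(-9)) = 1/(-7 + (-3116 + 38*(-9))) = 1/(-7 + (-3116 - 342)) = 1/(-7 - 3458) = 1/(-3465) = -1/3465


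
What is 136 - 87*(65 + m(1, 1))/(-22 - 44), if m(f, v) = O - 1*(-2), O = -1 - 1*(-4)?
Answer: 2511/11 ≈ 228.27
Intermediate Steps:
O = 3 (O = -1 + 4 = 3)
m(f, v) = 5 (m(f, v) = 3 - 1*(-2) = 3 + 2 = 5)
136 - 87*(65 + m(1, 1))/(-22 - 44) = 136 - 87*(65 + 5)/(-22 - 44) = 136 - 6090/(-66) = 136 - 6090*(-1)/66 = 136 - 87*(-35/33) = 136 + 1015/11 = 2511/11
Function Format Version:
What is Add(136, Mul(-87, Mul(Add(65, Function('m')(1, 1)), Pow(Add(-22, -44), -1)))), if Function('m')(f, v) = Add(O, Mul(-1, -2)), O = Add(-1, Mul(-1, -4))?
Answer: Rational(2511, 11) ≈ 228.27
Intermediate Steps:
O = 3 (O = Add(-1, 4) = 3)
Function('m')(f, v) = 5 (Function('m')(f, v) = Add(3, Mul(-1, -2)) = Add(3, 2) = 5)
Add(136, Mul(-87, Mul(Add(65, Function('m')(1, 1)), Pow(Add(-22, -44), -1)))) = Add(136, Mul(-87, Mul(Add(65, 5), Pow(Add(-22, -44), -1)))) = Add(136, Mul(-87, Mul(70, Pow(-66, -1)))) = Add(136, Mul(-87, Mul(70, Rational(-1, 66)))) = Add(136, Mul(-87, Rational(-35, 33))) = Add(136, Rational(1015, 11)) = Rational(2511, 11)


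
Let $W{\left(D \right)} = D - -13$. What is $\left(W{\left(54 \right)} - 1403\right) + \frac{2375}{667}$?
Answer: $- \frac{888737}{667} \approx -1332.4$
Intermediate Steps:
$W{\left(D \right)} = 13 + D$ ($W{\left(D \right)} = D + 13 = 13 + D$)
$\left(W{\left(54 \right)} - 1403\right) + \frac{2375}{667} = \left(\left(13 + 54\right) - 1403\right) + \frac{2375}{667} = \left(67 - 1403\right) + 2375 \cdot \frac{1}{667} = -1336 + \frac{2375}{667} = - \frac{888737}{667}$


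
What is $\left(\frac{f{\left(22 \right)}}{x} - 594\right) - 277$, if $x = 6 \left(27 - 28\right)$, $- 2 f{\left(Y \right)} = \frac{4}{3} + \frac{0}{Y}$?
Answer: $- \frac{7838}{9} \approx -870.89$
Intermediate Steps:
$f{\left(Y \right)} = - \frac{2}{3}$ ($f{\left(Y \right)} = - \frac{\frac{4}{3} + \frac{0}{Y}}{2} = - \frac{4 \cdot \frac{1}{3} + 0}{2} = - \frac{\frac{4}{3} + 0}{2} = \left(- \frac{1}{2}\right) \frac{4}{3} = - \frac{2}{3}$)
$x = -6$ ($x = 6 \left(-1\right) = -6$)
$\left(\frac{f{\left(22 \right)}}{x} - 594\right) - 277 = \left(- \frac{2}{3 \left(-6\right)} - 594\right) - 277 = \left(\left(- \frac{2}{3}\right) \left(- \frac{1}{6}\right) - 594\right) - 277 = \left(\frac{1}{9} - 594\right) - 277 = - \frac{5345}{9} - 277 = - \frac{7838}{9}$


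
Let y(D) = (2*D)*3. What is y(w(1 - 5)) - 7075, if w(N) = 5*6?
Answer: -6895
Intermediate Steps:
w(N) = 30
y(D) = 6*D
y(w(1 - 5)) - 7075 = 6*30 - 7075 = 180 - 7075 = -6895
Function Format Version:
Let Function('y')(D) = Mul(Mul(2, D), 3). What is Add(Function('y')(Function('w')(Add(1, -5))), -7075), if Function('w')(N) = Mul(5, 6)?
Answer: -6895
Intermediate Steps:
Function('w')(N) = 30
Function('y')(D) = Mul(6, D)
Add(Function('y')(Function('w')(Add(1, -5))), -7075) = Add(Mul(6, 30), -7075) = Add(180, -7075) = -6895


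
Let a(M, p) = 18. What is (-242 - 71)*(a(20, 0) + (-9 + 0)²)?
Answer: -30987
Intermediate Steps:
(-242 - 71)*(a(20, 0) + (-9 + 0)²) = (-242 - 71)*(18 + (-9 + 0)²) = -313*(18 + (-9)²) = -313*(18 + 81) = -313*99 = -30987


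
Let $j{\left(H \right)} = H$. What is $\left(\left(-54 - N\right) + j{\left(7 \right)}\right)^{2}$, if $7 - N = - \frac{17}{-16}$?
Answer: $\frac{717409}{256} \approx 2802.4$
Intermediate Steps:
$N = \frac{95}{16}$ ($N = 7 - - \frac{17}{-16} = 7 - \left(-17\right) \left(- \frac{1}{16}\right) = 7 - \frac{17}{16} = \frac{95}{16} \approx 5.9375$)
$\left(\left(-54 - N\right) + j{\left(7 \right)}\right)^{2} = \left(\left(-54 - \frac{95}{16}\right) + 7\right)^{2} = \left(- \frac{959}{16} + 7\right)^{2} = \left(- \frac{847}{16}\right)^{2} = \frac{717409}{256}$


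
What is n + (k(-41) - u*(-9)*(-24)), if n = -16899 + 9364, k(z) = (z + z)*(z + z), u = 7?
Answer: -2323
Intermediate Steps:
k(z) = 4*z² (k(z) = (2*z)*(2*z) = 4*z²)
n = -7535
n + (k(-41) - u*(-9)*(-24)) = -7535 + (4*(-41)² - 7*(-9)*(-24)) = -7535 + (4*1681 - (-63)*(-24)) = -7535 + (6724 - 1*1512) = -7535 + (6724 - 1512) = -7535 + 5212 = -2323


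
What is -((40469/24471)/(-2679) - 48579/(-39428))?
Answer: -3183137191679/2584813293252 ≈ -1.2315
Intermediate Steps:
-((40469/24471)/(-2679) - 48579/(-39428)) = -((40469*(1/24471))*(-1/2679) - 48579*(-1/39428)) = -((40469/24471)*(-1/2679) + 48579/39428) = -(-40469/65557809 + 48579/39428) = -1*3183137191679/2584813293252 = -3183137191679/2584813293252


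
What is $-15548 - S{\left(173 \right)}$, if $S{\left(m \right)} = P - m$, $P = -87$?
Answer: $-15288$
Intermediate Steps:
$S{\left(m \right)} = -87 - m$
$-15548 - S{\left(173 \right)} = -15548 - \left(-87 - 173\right) = -15548 - -260 = -15548 + 260 = -15288$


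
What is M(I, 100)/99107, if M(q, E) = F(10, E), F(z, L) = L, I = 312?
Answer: 100/99107 ≈ 0.0010090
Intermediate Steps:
M(q, E) = E
M(I, 100)/99107 = 100/99107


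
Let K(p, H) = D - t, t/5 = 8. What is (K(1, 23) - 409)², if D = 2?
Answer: 199809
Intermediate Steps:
t = 40 (t = 5*8 = 40)
K(p, H) = -38 (K(p, H) = 2 - 1*40 = 2 - 40 = -38)
(K(1, 23) - 409)² = (-38 - 409)² = (-447)² = 199809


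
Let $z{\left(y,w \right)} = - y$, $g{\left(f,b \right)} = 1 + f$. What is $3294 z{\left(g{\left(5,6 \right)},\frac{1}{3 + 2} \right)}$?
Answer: $-19764$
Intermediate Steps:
$3294 z{\left(g{\left(5,6 \right)},\frac{1}{3 + 2} \right)} = 3294 \left(- (1 + 5)\right) = 3294 \left(\left(-1\right) 6\right) = 3294 \left(-6\right) = -19764$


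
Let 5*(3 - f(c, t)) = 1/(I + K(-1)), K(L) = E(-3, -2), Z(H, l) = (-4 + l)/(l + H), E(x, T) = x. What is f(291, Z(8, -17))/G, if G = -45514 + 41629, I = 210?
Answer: -3104/4020975 ≈ -0.00077195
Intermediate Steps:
Z(H, l) = (-4 + l)/(H + l)
K(L) = -3
G = -3885
f(c, t) = 3104/1035 (f(c, t) = 3 - 1/(5*(210 - 3)) = 3 - 1/5/207 = 3 - 1/5*1/207 = 3 - 1/1035 = 3104/1035)
f(291, Z(8, -17))/G = (3104/1035)/(-3885) = (3104/1035)*(-1/3885) = -3104/4020975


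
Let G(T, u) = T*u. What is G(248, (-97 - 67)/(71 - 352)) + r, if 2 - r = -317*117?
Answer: 10463243/281 ≈ 37236.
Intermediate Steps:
r = 37091 (r = 2 - (-317)*117 = 2 - 1*(-37089) = 2 + 37089 = 37091)
G(248, (-97 - 67)/(71 - 352)) + r = 248*((-97 - 67)/(71 - 352)) + 37091 = 248*(-164/(-281)) + 37091 = 248*(-164*(-1/281)) + 37091 = 248*(164/281) + 37091 = 40672/281 + 37091 = 10463243/281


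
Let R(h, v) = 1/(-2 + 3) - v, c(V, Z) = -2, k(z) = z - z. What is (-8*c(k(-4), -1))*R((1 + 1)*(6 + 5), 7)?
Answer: -96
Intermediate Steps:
k(z) = 0
R(h, v) = 1 - v (R(h, v) = 1/1 - v = 1 - v)
(-8*c(k(-4), -1))*R((1 + 1)*(6 + 5), 7) = (-8*(-2))*(1 - 1*7) = 16*(1 - 7) = 16*(-6) = -96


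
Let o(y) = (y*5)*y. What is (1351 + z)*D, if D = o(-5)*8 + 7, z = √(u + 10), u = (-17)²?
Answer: 1360457 + 1007*√299 ≈ 1.3779e+6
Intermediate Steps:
u = 289
o(y) = 5*y² (o(y) = (5*y)*y = 5*y²)
z = √299 (z = √(289 + 10) = √299 ≈ 17.292)
D = 1007 (D = (5*(-5)²)*8 + 7 = (5*25)*8 + 7 = 125*8 + 7 = 1000 + 7 = 1007)
(1351 + z)*D = (1351 + √299)*1007 = 1360457 + 1007*√299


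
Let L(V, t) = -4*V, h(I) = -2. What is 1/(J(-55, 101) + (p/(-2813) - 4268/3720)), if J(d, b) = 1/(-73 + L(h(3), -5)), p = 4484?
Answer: -34009170/93753901 ≈ -0.36275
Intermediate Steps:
J(d, b) = -1/65 (J(d, b) = 1/(-73 - 4*(-2)) = 1/(-73 + 8) = 1/(-65) = -1/65)
1/(J(-55, 101) + (p/(-2813) - 4268/3720)) = 1/(-1/65 + (4484/(-2813) - 4268/3720)) = 1/(-1/65 + (4484*(-1/2813) - 4268*1/3720)) = 1/(-1/65 + (-4484/2813 - 1067/930)) = 1/(-1/65 - 7171591/2616090) = 1/(-93753901/34009170) = -34009170/93753901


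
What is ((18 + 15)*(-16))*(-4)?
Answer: 2112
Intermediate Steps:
((18 + 15)*(-16))*(-4) = (33*(-16))*(-4) = -528*(-4) = 2112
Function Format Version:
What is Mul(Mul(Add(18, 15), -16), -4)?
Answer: 2112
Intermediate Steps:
Mul(Mul(Add(18, 15), -16), -4) = Mul(Mul(33, -16), -4) = Mul(-528, -4) = 2112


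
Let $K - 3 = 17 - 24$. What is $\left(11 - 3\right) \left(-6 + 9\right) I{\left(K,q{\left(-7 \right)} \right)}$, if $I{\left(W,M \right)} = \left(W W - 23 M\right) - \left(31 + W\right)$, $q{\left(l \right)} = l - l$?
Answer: $-264$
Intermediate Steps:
$K = -4$ ($K = 3 + \left(17 - 24\right) = 3 - 7 = -4$)
$q{\left(l \right)} = 0$
$I{\left(W,M \right)} = -31 + W^{2} - W - 23 M$ ($I{\left(W,M \right)} = \left(W^{2} - 23 M\right) - \left(31 + W\right) = -31 + W^{2} - W - 23 M$)
$\left(11 - 3\right) \left(-6 + 9\right) I{\left(K,q{\left(-7 \right)} \right)} = \left(11 - 3\right) \left(-6 + 9\right) \left(-31 + \left(-4\right)^{2} - -4 - 0\right) = 8 \cdot 3 \left(-31 + 16 + 4 + 0\right) = 24 \left(-11\right) = -264$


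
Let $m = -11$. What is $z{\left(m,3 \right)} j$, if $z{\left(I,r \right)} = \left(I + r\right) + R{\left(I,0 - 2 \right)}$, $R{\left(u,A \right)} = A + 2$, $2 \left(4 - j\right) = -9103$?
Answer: $-36444$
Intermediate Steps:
$j = \frac{9111}{2}$ ($j = 4 - - \frac{9103}{2} = 4 + \frac{9103}{2} = \frac{9111}{2} \approx 4555.5$)
$R{\left(u,A \right)} = 2 + A$
$z{\left(I,r \right)} = I + r$ ($z{\left(I,r \right)} = \left(I + r\right) + \left(2 + \left(0 - 2\right)\right) = \left(I + r\right) + \left(2 - 2\right) = \left(I + r\right) + 0 = I + r$)
$z{\left(m,3 \right)} j = \left(-11 + 3\right) \frac{9111}{2} = \left(-8\right) \frac{9111}{2} = -36444$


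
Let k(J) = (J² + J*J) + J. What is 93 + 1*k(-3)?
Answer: 108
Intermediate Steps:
k(J) = J + 2*J² (k(J) = (J² + J²) + J = 2*J² + J = J + 2*J²)
93 + 1*k(-3) = 93 + 1*(-3*(1 + 2*(-3))) = 93 + 1*(-3*(1 - 6)) = 93 + 1*(-3*(-5)) = 93 + 1*15 = 93 + 15 = 108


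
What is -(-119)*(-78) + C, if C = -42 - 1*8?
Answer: -9332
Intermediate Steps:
C = -50 (C = -42 - 8 = -50)
-(-119)*(-78) + C = -(-119)*(-78) - 50 = -119*78 - 50 = -9282 - 50 = -9332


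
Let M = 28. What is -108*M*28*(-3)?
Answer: 254016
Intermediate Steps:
-108*M*28*(-3) = -108*28*28*(-3) = -84672*(-3) = -108*(-2352) = 254016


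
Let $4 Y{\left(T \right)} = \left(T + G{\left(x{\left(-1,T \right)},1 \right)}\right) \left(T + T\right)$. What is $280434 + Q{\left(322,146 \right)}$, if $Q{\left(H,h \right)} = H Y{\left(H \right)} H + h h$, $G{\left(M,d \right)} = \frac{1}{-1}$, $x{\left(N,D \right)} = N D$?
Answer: $5358794554$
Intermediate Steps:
$x{\left(N,D \right)} = D N$
$G{\left(M,d \right)} = -1$
$Y{\left(T \right)} = \frac{T \left(-1 + T\right)}{2}$ ($Y{\left(T \right)} = \frac{\left(T - 1\right) \left(T + T\right)}{4} = \frac{\left(-1 + T\right) 2 T}{4} = \frac{2 T \left(-1 + T\right)}{4} = \frac{T \left(-1 + T\right)}{2}$)
$Q{\left(H,h \right)} = h^{2} + \frac{H^{3} \left(-1 + H\right)}{2}$ ($Q{\left(H,h \right)} = H \frac{H \left(-1 + H\right)}{2} H + h h = \frac{H^{2} \left(-1 + H\right)}{2} H + h^{2} = \frac{H^{3} \left(-1 + H\right)}{2} + h^{2} = h^{2} + \frac{H^{3} \left(-1 + H\right)}{2}$)
$280434 + Q{\left(322,146 \right)} = 280434 + \left(146^{2} + \frac{322^{3} \left(-1 + 322\right)}{2}\right) = 280434 + \left(21316 + \frac{1}{2} \cdot 33386248 \cdot 321\right) = 280434 + \left(21316 + 5358492804\right) = 280434 + 5358514120 = 5358794554$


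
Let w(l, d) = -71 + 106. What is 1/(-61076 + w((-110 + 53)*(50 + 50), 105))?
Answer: -1/61041 ≈ -1.6382e-5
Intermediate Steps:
w(l, d) = 35
1/(-61076 + w((-110 + 53)*(50 + 50), 105)) = 1/(-61076 + 35) = 1/(-61041) = -1/61041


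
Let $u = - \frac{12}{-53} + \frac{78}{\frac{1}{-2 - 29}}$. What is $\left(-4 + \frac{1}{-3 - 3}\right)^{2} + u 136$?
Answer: $- \frac{627350107}{1908} \approx -3.288 \cdot 10^{5}$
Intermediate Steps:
$u = - \frac{128142}{53}$ ($u = \left(-12\right) \left(- \frac{1}{53}\right) + \frac{78}{\frac{1}{-31}} = \frac{12}{53} + \frac{78}{- \frac{1}{31}} = \frac{12}{53} + 78 \left(-31\right) = \frac{12}{53} - 2418 = - \frac{128142}{53} \approx -2417.8$)
$\left(-4 + \frac{1}{-3 - 3}\right)^{2} + u 136 = \left(-4 + \frac{1}{-3 - 3}\right)^{2} - \frac{17427312}{53} = \left(-4 + \frac{1}{-6}\right)^{2} - \frac{17427312}{53} = \left(-4 - \frac{1}{6}\right)^{2} - \frac{17427312}{53} = \left(- \frac{25}{6}\right)^{2} - \frac{17427312}{53} = \frac{625}{36} - \frac{17427312}{53} = - \frac{627350107}{1908}$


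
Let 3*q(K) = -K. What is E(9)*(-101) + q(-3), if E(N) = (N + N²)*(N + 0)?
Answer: -81809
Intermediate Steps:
q(K) = -K/3 (q(K) = (-K)/3 = -K/3)
E(N) = N*(N + N²) (E(N) = (N + N²)*N = N*(N + N²))
E(9)*(-101) + q(-3) = (9²*(1 + 9))*(-101) - ⅓*(-3) = (81*10)*(-101) + 1 = 810*(-101) + 1 = -81810 + 1 = -81809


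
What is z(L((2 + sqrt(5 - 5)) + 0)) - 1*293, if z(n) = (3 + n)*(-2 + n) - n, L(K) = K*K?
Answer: -283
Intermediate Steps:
L(K) = K**2
z(n) = -n + (-2 + n)*(3 + n) (z(n) = (-2 + n)*(3 + n) - n = -n + (-2 + n)*(3 + n))
z(L((2 + sqrt(5 - 5)) + 0)) - 1*293 = (-6 + (((2 + sqrt(5 - 5)) + 0)**2)**2) - 1*293 = (-6 + (((2 + sqrt(0)) + 0)**2)**2) - 293 = (-6 + (((2 + 0) + 0)**2)**2) - 293 = (-6 + ((2 + 0)**2)**2) - 293 = (-6 + (2**2)**2) - 293 = (-6 + 4**2) - 293 = (-6 + 16) - 293 = 10 - 293 = -283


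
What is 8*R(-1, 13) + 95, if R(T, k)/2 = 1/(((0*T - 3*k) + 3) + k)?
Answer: 2169/23 ≈ 94.304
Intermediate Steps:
R(T, k) = 2/(3 - 2*k) (R(T, k) = 2/(((0*T - 3*k) + 3) + k) = 2/(((0 - 3*k) + 3) + k) = 2/((-3*k + 3) + k) = 2/((3 - 3*k) + k) = 2/(3 - 2*k))
8*R(-1, 13) + 95 = 8*(-2/(-3 + 2*13)) + 95 = 8*(-2/(-3 + 26)) + 95 = 8*(-2/23) + 95 = -16/23 + 95 = 2169/23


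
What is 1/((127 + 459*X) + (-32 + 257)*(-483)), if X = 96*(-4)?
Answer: -1/284804 ≈ -3.5112e-6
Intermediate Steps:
X = -384
1/((127 + 459*X) + (-32 + 257)*(-483)) = 1/((127 + 459*(-384)) + (-32 + 257)*(-483)) = 1/((127 - 176256) + 225*(-483)) = 1/(-176129 - 108675) = 1/(-284804) = -1/284804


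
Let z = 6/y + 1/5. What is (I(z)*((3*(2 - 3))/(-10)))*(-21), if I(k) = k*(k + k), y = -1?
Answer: -52983/125 ≈ -423.86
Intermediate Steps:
z = -29/5 (z = 6/(-1) + 1/5 = 6*(-1) + 1*(⅕) = -6 + ⅕ = -29/5 ≈ -5.8000)
I(k) = 2*k² (I(k) = k*(2*k) = 2*k²)
(I(z)*((3*(2 - 3))/(-10)))*(-21) = ((2*(-29/5)²)*((3*(2 - 3))/(-10)))*(-21) = ((2*(841/25))*((3*(-1))*(-⅒)))*(-21) = (1682*(-3*(-⅒))/25)*(-21) = ((1682/25)*(3/10))*(-21) = (2523/125)*(-21) = -52983/125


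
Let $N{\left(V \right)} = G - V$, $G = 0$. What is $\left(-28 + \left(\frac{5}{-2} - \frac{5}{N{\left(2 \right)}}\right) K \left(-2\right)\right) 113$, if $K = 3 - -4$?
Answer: $-3164$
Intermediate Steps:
$N{\left(V \right)} = - V$ ($N{\left(V \right)} = 0 - V = - V$)
$K = 7$ ($K = 3 + 4 = 7$)
$\left(-28 + \left(\frac{5}{-2} - \frac{5}{N{\left(2 \right)}}\right) K \left(-2\right)\right) 113 = \left(-28 + \left(\frac{5}{-2} - \frac{5}{\left(-1\right) 2}\right) 7 \left(-2\right)\right) 113 = \left(-28 + \left(5 \left(- \frac{1}{2}\right) - \frac{5}{-2}\right) 7 \left(-2\right)\right) 113 = \left(-28 + \left(- \frac{5}{2} - - \frac{5}{2}\right) 7 \left(-2\right)\right) 113 = \left(-28 + \left(- \frac{5}{2} + \frac{5}{2}\right) 7 \left(-2\right)\right) 113 = \left(-28 + 0 \cdot 7 \left(-2\right)\right) 113 = \left(-28 + 0 \left(-2\right)\right) 113 = \left(-28 + 0\right) 113 = \left(-28\right) 113 = -3164$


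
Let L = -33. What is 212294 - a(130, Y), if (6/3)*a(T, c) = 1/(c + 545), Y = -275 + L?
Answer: 100627355/474 ≈ 2.1229e+5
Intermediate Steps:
Y = -308 (Y = -275 - 33 = -308)
a(T, c) = 1/(2*(545 + c)) (a(T, c) = 1/(2*(c + 545)) = 1/(2*(545 + c)))
212294 - a(130, Y) = 212294 - 1/(2*(545 - 308)) = 212294 - 1/(2*237) = 212294 - 1*1/474 = 212294 - 1/474 = 100627355/474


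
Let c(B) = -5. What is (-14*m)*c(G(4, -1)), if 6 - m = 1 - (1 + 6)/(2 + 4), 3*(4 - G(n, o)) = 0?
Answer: 1295/3 ≈ 431.67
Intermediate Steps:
G(n, o) = 4 (G(n, o) = 4 - 1/3*0 = 4 + 0 = 4)
m = 37/6 (m = 6 - (1 - (1 + 6)/(2 + 4)) = 6 - (1 - 7/6) = 6 - 1*(-1/6) = 6 + 1/6 = 37/6 ≈ 6.1667)
(-14*m)*c(G(4, -1)) = -14*37/6*(-5) = -259/3*(-5) = 1295/3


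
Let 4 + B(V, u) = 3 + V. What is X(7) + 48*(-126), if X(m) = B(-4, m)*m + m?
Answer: -6076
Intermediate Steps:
B(V, u) = -1 + V (B(V, u) = -4 + (3 + V) = -1 + V)
X(m) = -4*m (X(m) = (-1 - 4)*m + m = -5*m + m = -4*m)
X(7) + 48*(-126) = -4*7 + 48*(-126) = -28 - 6048 = -6076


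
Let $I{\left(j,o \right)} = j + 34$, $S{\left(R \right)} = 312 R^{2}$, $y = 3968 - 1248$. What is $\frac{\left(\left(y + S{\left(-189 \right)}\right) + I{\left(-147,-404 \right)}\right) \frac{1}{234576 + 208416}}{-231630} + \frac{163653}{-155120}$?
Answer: $- \frac{9996548999147}{9474345212640} \approx -1.0551$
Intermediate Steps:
$y = 2720$ ($y = 3968 - 1248 = 2720$)
$I{\left(j,o \right)} = 34 + j$
$\frac{\left(\left(y + S{\left(-189 \right)}\right) + I{\left(-147,-404 \right)}\right) \frac{1}{234576 + 208416}}{-231630} + \frac{163653}{-155120} = \frac{\left(\left(2720 + 312 \left(-189\right)^{2}\right) + \left(34 - 147\right)\right) \frac{1}{234576 + 208416}}{-231630} + \frac{163653}{-155120} = \frac{\left(2720 + 312 \cdot 35721\right) - 113}{442992} \left(- \frac{1}{231630}\right) + 163653 \left(- \frac{1}{155120}\right) = \left(\left(2720 + 11144952\right) - 113\right) \frac{1}{442992} \left(- \frac{1}{231630}\right) - \frac{23379}{22160} = \left(11147672 - 113\right) \frac{1}{442992} \left(- \frac{1}{231630}\right) - \frac{23379}{22160} = 11147559 \cdot \frac{1}{442992} \left(- \frac{1}{231630}\right) - \frac{23379}{22160} = \frac{3715853}{147664} \left(- \frac{1}{231630}\right) - \frac{23379}{22160} = - \frac{3715853}{34203412320} - \frac{23379}{22160} = - \frac{9996548999147}{9474345212640}$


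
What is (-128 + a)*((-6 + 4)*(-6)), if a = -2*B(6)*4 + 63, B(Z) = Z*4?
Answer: -3084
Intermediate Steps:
B(Z) = 4*Z
a = -129 (a = -8*6*4 + 63 = -2*24*4 + 63 = -48*4 + 63 = -192 + 63 = -129)
(-128 + a)*((-6 + 4)*(-6)) = (-128 - 129)*((-6 + 4)*(-6)) = -(-514)*(-6) = -257*12 = -3084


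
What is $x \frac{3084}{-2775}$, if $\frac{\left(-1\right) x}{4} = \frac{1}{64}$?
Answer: $\frac{257}{3700} \approx 0.069459$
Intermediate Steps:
$x = - \frac{1}{16}$ ($x = - \frac{4}{64} = \left(-4\right) \frac{1}{64} = - \frac{1}{16} \approx -0.0625$)
$x \frac{3084}{-2775} = - \frac{3084 \frac{1}{-2775}}{16} = - \frac{3084 \left(- \frac{1}{2775}\right)}{16} = \left(- \frac{1}{16}\right) \left(- \frac{1028}{925}\right) = \frac{257}{3700}$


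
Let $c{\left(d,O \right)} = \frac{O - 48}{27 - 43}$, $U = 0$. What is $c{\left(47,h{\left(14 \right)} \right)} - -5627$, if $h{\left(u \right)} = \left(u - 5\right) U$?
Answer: $5630$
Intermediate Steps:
$h{\left(u \right)} = 0$ ($h{\left(u \right)} = \left(u - 5\right) 0 = \left(-5 + u\right) 0 = 0$)
$c{\left(d,O \right)} = 3 - \frac{O}{16}$ ($c{\left(d,O \right)} = \frac{-48 + O}{-16} = \left(-48 + O\right) \left(- \frac{1}{16}\right) = 3 - \frac{O}{16}$)
$c{\left(47,h{\left(14 \right)} \right)} - -5627 = \left(3 - 0\right) - -5627 = \left(3 + 0\right) + 5627 = 3 + 5627 = 5630$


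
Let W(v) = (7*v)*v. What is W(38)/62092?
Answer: 7/43 ≈ 0.16279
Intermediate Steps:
W(v) = 7*v²
W(38)/62092 = (7*38²)/62092 = (7*1444)*(1/62092) = 10108*(1/62092) = 7/43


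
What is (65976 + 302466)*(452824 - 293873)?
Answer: 58564224342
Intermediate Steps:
(65976 + 302466)*(452824 - 293873) = 368442*158951 = 58564224342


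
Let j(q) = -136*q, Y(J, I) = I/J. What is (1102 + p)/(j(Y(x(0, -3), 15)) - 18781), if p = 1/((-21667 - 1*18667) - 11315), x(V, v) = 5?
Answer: -56917197/991092661 ≈ -0.057429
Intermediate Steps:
p = -1/51649 (p = 1/((-21667 - 18667) - 11315) = 1/(-40334 - 11315) = 1/(-51649) = -1/51649 ≈ -1.9361e-5)
(1102 + p)/(j(Y(x(0, -3), 15)) - 18781) = (1102 - 1/51649)/(-2040/5 - 18781) = 56917197/(51649*(-2040/5 - 18781)) = 56917197/(51649*(-136*3 - 18781)) = 56917197/(51649*(-408 - 18781)) = (56917197/51649)/(-19189) = (56917197/51649)*(-1/19189) = -56917197/991092661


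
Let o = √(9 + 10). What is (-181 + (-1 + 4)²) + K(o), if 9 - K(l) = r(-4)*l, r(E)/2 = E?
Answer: -163 + 8*√19 ≈ -128.13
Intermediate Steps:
r(E) = 2*E
o = √19 ≈ 4.3589
K(l) = 9 + 8*l (K(l) = 9 - 2*(-4)*l = 9 - (-8)*l = 9 + 8*l)
(-181 + (-1 + 4)²) + K(o) = (-181 + (-1 + 4)²) + (9 + 8*√19) = (-181 + 3²) + (9 + 8*√19) = (-181 + 9) + (9 + 8*√19) = -172 + (9 + 8*√19) = -163 + 8*√19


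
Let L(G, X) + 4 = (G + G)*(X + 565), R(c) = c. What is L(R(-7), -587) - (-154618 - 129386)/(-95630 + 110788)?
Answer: 2446018/7579 ≈ 322.74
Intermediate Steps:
L(G, X) = -4 + 2*G*(565 + X) (L(G, X) = -4 + (G + G)*(X + 565) = -4 + (2*G)*(565 + X) = -4 + 2*G*(565 + X))
L(R(-7), -587) - (-154618 - 129386)/(-95630 + 110788) = (-4 + 1130*(-7) + 2*(-7)*(-587)) - (-154618 - 129386)/(-95630 + 110788) = (-4 - 7910 + 8218) - (-284004)/15158 = 304 - (-284004)/15158 = 304 - 1*(-142002/7579) = 304 + 142002/7579 = 2446018/7579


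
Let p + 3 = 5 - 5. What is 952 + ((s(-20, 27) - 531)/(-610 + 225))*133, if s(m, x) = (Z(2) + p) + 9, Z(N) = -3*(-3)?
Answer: 62164/55 ≈ 1130.3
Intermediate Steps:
p = -3 (p = -3 + (5 - 5) = -3 + 0 = -3)
Z(N) = 9
s(m, x) = 15 (s(m, x) = (9 - 3) + 9 = 6 + 9 = 15)
952 + ((s(-20, 27) - 531)/(-610 + 225))*133 = 952 + ((15 - 531)/(-610 + 225))*133 = 952 - 516/(-385)*133 = 952 - 516*(-1/385)*133 = 952 + (516/385)*133 = 952 + 9804/55 = 62164/55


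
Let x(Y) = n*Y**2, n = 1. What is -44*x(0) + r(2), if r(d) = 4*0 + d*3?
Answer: 6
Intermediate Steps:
x(Y) = Y**2 (x(Y) = 1*Y**2 = Y**2)
r(d) = 3*d (r(d) = 0 + 3*d = 3*d)
-44*x(0) + r(2) = -44*0**2 + 3*2 = -44*0 + 6 = 0 + 6 = 6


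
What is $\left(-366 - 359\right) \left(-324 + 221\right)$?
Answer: $74675$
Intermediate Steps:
$\left(-366 - 359\right) \left(-324 + 221\right) = \left(-725\right) \left(-103\right) = 74675$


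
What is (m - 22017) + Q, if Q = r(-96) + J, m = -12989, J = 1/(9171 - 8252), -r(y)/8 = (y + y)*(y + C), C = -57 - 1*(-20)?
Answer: -219911185/919 ≈ -2.3929e+5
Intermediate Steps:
C = -37 (C = -57 + 20 = -37)
r(y) = -16*y*(-37 + y) (r(y) = -8*(y + y)*(y - 37) = -8*2*y*(-37 + y) = -16*y*(-37 + y))
J = 1/919 ≈ 0.0010881
Q = -187740671/919 (Q = 16*(-96)*(37 - 1*(-96)) + 1/919 = 16*(-96)*(37 + 96) + 1/919 = 16*(-96)*133 + 1/919 = -204288 + 1/919 = -187740671/919 ≈ -2.0429e+5)
(m - 22017) + Q = (-12989 - 22017) - 187740671/919 = -35006 - 187740671/919 = -219911185/919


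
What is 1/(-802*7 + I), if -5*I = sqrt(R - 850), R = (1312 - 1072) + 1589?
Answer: -140350/787923921 + 5*sqrt(979)/787923921 ≈ -0.00017793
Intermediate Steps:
R = 1829 (R = 240 + 1589 = 1829)
I = -sqrt(979)/5 (I = -sqrt(1829 - 850)/5 = -sqrt(979)/5 ≈ -6.2578)
1/(-802*7 + I) = 1/(-802*7 - sqrt(979)/5) = 1/(-5614 - sqrt(979)/5)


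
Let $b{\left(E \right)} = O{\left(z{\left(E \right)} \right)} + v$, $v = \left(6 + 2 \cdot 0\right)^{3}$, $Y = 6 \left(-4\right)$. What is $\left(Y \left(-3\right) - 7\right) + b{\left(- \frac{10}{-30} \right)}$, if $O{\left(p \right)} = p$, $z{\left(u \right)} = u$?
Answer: $\frac{844}{3} \approx 281.33$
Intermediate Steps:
$Y = -24$
$v = 216$ ($v = \left(6 + 0\right)^{3} = 6^{3} = 216$)
$b{\left(E \right)} = 216 + E$ ($b{\left(E \right)} = E + 216 = 216 + E$)
$\left(Y \left(-3\right) - 7\right) + b{\left(- \frac{10}{-30} \right)} = \left(\left(-24\right) \left(-3\right) - 7\right) + \left(216 - \frac{10}{-30}\right) = \left(72 - 7\right) + \left(216 - - \frac{1}{3}\right) = 65 + \left(216 + \frac{1}{3}\right) = 65 + \frac{649}{3} = \frac{844}{3}$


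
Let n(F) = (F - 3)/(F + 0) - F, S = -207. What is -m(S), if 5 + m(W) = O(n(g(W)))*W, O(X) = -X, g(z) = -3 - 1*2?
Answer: -6806/5 ≈ -1361.2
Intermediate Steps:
g(z) = -5 (g(z) = -3 - 2 = -5)
n(F) = -F + (-3 + F)/F (n(F) = (-3 + F)/F - F = -F + (-3 + F)/F)
m(W) = -5 - 33*W/5 (m(W) = -5 + (-(1 - 1*(-5) - 3/(-5)))*W = -5 + (-(1 + 5 - 3*(-1/5)))*W = -5 + (-(1 + 5 + 3/5))*W = -5 + (-1*33/5)*W = -5 - 33*W/5)
-m(S) = -(-5 - 33/5*(-207)) = -(-5 + 6831/5) = -1*6806/5 = -6806/5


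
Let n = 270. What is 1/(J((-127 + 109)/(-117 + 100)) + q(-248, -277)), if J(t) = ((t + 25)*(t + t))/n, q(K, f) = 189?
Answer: 4335/820201 ≈ 0.0052853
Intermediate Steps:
J(t) = t*(25 + t)/135 (J(t) = ((t + 25)*(t + t))/270 = ((25 + t)*(2*t))*(1/270) = (2*t*(25 + t))*(1/270) = t*(25 + t)/135)
1/(J((-127 + 109)/(-117 + 100)) + q(-248, -277)) = 1/(((-127 + 109)/(-117 + 100))*(25 + (-127 + 109)/(-117 + 100))/135 + 189) = 1/((-18/(-17))*(25 - 18/(-17))/135 + 189) = 1/((-18*(-1/17))*(25 - 18*(-1/17))/135 + 189) = 1/((1/135)*(18/17)*(25 + 18/17) + 189) = 1/((1/135)*(18/17)*(443/17) + 189) = 1/(886/4335 + 189) = 1/(820201/4335) = 4335/820201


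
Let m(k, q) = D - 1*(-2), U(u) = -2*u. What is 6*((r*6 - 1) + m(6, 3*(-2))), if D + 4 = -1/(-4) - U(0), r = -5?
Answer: -393/2 ≈ -196.50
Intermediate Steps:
D = -15/4 (D = -4 + (-1/(-4) - (-2)*0) = -4 + (-1*(-¼) - 1*0) = -4 + (¼ + 0) = -4 + ¼ = -15/4 ≈ -3.7500)
m(k, q) = -7/4 (m(k, q) = -15/4 - 1*(-2) = -15/4 + 2 = -7/4)
6*((r*6 - 1) + m(6, 3*(-2))) = 6*((-5*6 - 1) - 7/4) = 6*((-30 - 1) - 7/4) = 6*(-31 - 7/4) = 6*(-131/4) = -393/2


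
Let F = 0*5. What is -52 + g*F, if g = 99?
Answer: -52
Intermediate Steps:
F = 0
-52 + g*F = -52 + 99*0 = -52 + 0 = -52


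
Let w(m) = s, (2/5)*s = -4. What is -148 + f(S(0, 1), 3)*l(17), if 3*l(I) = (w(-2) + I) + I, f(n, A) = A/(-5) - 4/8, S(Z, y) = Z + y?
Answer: -784/5 ≈ -156.80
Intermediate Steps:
s = -10 (s = (5/2)*(-4) = -10)
w(m) = -10
f(n, A) = -1/2 - A/5 (f(n, A) = A*(-1/5) - 4*1/8 = -A/5 - 1/2 = -1/2 - A/5)
l(I) = -10/3 + 2*I/3 (l(I) = ((-10 + I) + I)/3 = (-10 + 2*I)/3 = -10/3 + 2*I/3)
-148 + f(S(0, 1), 3)*l(17) = -148 + (-1/2 - 1/5*3)*(-10/3 + (2/3)*17) = -148 + (-1/2 - 3/5)*(-10/3 + 34/3) = -148 - 11/10*8 = -148 - 44/5 = -784/5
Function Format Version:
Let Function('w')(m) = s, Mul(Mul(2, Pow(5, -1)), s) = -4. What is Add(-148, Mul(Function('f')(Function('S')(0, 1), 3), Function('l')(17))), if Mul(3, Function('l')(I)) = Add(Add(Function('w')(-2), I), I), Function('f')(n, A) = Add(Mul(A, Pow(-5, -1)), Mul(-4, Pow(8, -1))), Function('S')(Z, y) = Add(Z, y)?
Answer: Rational(-784, 5) ≈ -156.80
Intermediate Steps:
s = -10 (s = Mul(Rational(5, 2), -4) = -10)
Function('w')(m) = -10
Function('f')(n, A) = Add(Rational(-1, 2), Mul(Rational(-1, 5), A)) (Function('f')(n, A) = Add(Mul(A, Rational(-1, 5)), Mul(-4, Rational(1, 8))) = Add(Mul(Rational(-1, 5), A), Rational(-1, 2)) = Add(Rational(-1, 2), Mul(Rational(-1, 5), A)))
Function('l')(I) = Add(Rational(-10, 3), Mul(Rational(2, 3), I)) (Function('l')(I) = Mul(Rational(1, 3), Add(Add(-10, I), I)) = Mul(Rational(1, 3), Add(-10, Mul(2, I))) = Add(Rational(-10, 3), Mul(Rational(2, 3), I)))
Add(-148, Mul(Function('f')(Function('S')(0, 1), 3), Function('l')(17))) = Add(-148, Mul(Add(Rational(-1, 2), Mul(Rational(-1, 5), 3)), Add(Rational(-10, 3), Mul(Rational(2, 3), 17)))) = Add(-148, Mul(Add(Rational(-1, 2), Rational(-3, 5)), Add(Rational(-10, 3), Rational(34, 3)))) = Add(-148, Mul(Rational(-11, 10), 8)) = Add(-148, Rational(-44, 5)) = Rational(-784, 5)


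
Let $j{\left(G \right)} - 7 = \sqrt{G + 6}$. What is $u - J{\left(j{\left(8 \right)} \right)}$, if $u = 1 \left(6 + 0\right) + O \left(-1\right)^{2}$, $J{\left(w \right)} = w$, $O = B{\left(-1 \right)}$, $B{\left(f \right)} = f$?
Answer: $-2 - \sqrt{14} \approx -5.7417$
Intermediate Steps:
$O = -1$
$j{\left(G \right)} = 7 + \sqrt{6 + G}$ ($j{\left(G \right)} = 7 + \sqrt{G + 6} = 7 + \sqrt{6 + G}$)
$u = 5$ ($u = 1 \left(6 + 0\right) - \left(-1\right)^{2} = 1 \cdot 6 - 1 = 6 - 1 = 5$)
$u - J{\left(j{\left(8 \right)} \right)} = 5 - \left(7 + \sqrt{6 + 8}\right) = 5 - \left(7 + \sqrt{14}\right) = -2 - \sqrt{14}$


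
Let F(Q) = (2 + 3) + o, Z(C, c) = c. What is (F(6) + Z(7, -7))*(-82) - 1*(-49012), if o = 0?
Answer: 49176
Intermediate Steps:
F(Q) = 5 (F(Q) = (2 + 3) + 0 = 5 + 0 = 5)
(F(6) + Z(7, -7))*(-82) - 1*(-49012) = (5 - 7)*(-82) - 1*(-49012) = -2*(-82) + 49012 = 164 + 49012 = 49176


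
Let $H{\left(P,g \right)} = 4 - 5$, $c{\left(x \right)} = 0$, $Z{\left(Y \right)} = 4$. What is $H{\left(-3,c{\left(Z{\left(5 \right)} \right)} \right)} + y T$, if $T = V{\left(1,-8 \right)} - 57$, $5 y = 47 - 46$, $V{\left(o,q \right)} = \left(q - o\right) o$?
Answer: $- \frac{71}{5} \approx -14.2$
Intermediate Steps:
$V{\left(o,q \right)} = o \left(q - o\right)$
$H{\left(P,g \right)} = -1$ ($H{\left(P,g \right)} = 4 - 5 = -1$)
$y = \frac{1}{5}$ ($y = \frac{47 - 46}{5} = \frac{1}{5} \cdot 1 = \frac{1}{5} \approx 0.2$)
$T = -66$ ($T = 1 \left(-8 - 1\right) - 57 = 1 \left(-9\right) - 57 = -9 - 57 = -66$)
$H{\left(-3,c{\left(Z{\left(5 \right)} \right)} \right)} + y T = -1 + \frac{1}{5} \left(-66\right) = -1 - \frac{66}{5} = - \frac{71}{5}$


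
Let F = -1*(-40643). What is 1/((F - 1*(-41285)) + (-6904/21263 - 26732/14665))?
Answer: 311821895/25546274563884 ≈ 1.2206e-5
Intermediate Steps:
F = 40643
1/((F - 1*(-41285)) + (-6904/21263 - 26732/14665)) = 1/((40643 - 1*(-41285)) + (-6904/21263 - 26732/14665)) = 1/((40643 + 41285) + (-6904*1/21263 - 26732*1/14665)) = 1/(81928 + (-6904/21263 - 26732/14665)) = 1/(81928 - 669649676/311821895) = 1/(25546274563884/311821895) = 311821895/25546274563884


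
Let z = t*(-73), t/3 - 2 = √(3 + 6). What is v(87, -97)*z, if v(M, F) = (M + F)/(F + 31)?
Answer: -1825/11 ≈ -165.91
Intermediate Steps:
t = 15 (t = 6 + 3*√(3 + 6) = 6 + 3*√9 = 6 + 3*3 = 6 + 9 = 15)
v(M, F) = (F + M)/(31 + F)
z = -1095 (z = 15*(-73) = -1095)
v(87, -97)*z = ((-97 + 87)/(31 - 97))*(-1095) = (-10/(-66))*(-1095) = -1/66*(-10)*(-1095) = (5/33)*(-1095) = -1825/11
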